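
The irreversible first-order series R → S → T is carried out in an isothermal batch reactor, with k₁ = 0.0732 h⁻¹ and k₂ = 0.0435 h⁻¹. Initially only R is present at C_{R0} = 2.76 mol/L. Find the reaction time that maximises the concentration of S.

17.5 h

Setting dC_S/dt = 0 gives t_opt = ln(k₂/k₁)/(k₂−k₁).
= ln(0.0435/0.0732)/(0.0435−0.0732) = ln(0.5943)/-0.02970 = -0.5204/-0.02970 = 17.5 h.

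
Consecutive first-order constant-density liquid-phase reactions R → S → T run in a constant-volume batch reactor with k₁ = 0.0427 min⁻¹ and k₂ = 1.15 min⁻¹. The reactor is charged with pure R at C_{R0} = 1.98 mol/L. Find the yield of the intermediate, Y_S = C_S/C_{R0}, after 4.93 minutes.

For first-order series with pure R initially, C_S(t) = k₁C_{R0}/(k₂−k₁)·(e^(−k₁t) − e^(−k₂t)).
e^(−k₁t) = e^(−0.0427×4.93) = e^(−0.2105) = 0.8102; e^(−k₂t) = e^(−5.669) = 0.003450.
C_S = 0.0427×1.98/(1.15−0.0427) × (0.8102−0.003450) = 0.07635×0.8067 = 0.06160 mol/L.
Y_S = C_S/C_{R0} = 0.06160/1.98 = 0.0311.

0.0311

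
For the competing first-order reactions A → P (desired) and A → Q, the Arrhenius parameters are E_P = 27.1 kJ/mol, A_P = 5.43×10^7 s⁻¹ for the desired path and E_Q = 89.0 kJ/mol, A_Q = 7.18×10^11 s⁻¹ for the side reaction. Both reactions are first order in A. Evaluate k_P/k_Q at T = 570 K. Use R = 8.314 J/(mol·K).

k_P/k_Q = (A_P/A_Q)·exp[−(E_P−E_Q)/(RT)] = (A_P/A_Q)·exp[(E_Q−E_P)/(RT)].
(E_Q−E_P)/(RT) = (89.0−27.1)×10³/(8.314×570) = 61900/4739 = 13.06.
k_P/k_Q = (5.43×10^7/7.18×10^11)·exp(13.06) = 7.563×10^-5 × 4.707×10^5 = 35.6.
Since E_P < E_Q, lowering the temperature improves selectivity toward P.

35.6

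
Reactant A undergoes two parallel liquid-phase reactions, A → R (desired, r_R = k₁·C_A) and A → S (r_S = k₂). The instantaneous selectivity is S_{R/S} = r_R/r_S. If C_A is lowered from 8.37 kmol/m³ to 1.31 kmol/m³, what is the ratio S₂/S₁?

S_{R/S} = (k₁/k₂)·C_A, so S₂/S₁ = (C_{A,2}/C_{A,1}).
= 1.31/8.37 = 0.157.

0.157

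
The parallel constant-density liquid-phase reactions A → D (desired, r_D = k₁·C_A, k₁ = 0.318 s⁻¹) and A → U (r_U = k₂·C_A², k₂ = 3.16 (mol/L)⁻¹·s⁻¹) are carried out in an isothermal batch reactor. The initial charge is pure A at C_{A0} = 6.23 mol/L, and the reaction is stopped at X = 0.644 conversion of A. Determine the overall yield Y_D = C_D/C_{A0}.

0.0162

C_A = C_{A0}(1−X) = 2.218 mol/L.
Along a PFR/batch, dC_D/dC_A = −r_D/(r_D+r_U) = −k₁/(k₁+k₂·C_A).
Integrating from C_{A0} to C_A: C_D = (0.318/3.16)·ln[(0.318+3.16·6.23)/(0.318+3.16·2.22)] = 0.1006·ln(20.00/7.327) = 0.1011 mol/L.
Y_D = C_D/C_{A0} = 0.1011/6.23 = 0.0162.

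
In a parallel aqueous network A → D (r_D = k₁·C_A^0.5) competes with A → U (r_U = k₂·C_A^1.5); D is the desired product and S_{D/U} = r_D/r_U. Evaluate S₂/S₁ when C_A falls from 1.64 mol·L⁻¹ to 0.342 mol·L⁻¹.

4.80

S_{D/U} = (k₁/k₂)·C_A⁻¹, so S₂/S₁ = (C_{A,2}/C_{A,1})⁻¹.
= 1.64/0.342 = 4.80.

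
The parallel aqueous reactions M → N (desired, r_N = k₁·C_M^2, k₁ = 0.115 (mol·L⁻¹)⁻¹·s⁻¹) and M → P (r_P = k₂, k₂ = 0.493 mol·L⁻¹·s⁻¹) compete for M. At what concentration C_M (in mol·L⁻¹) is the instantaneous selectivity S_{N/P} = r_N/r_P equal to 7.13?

5.53 mol·L⁻¹

S_{N/P} = (k₁/k₂)·C_M^2 ⇒ C_M = (S·k₂/k₁)^(0.5).
= (7.13×0.493/0.115)^(0.5) = (30.57)^(0.5) = 5.53 mol·L⁻¹.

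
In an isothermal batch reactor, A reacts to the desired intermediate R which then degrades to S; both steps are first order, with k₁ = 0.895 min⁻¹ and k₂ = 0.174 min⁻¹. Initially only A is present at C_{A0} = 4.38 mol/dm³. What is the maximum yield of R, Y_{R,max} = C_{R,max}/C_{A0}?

0.674

Evaluating C_R at t_opt = ln(k₂/k₁)/(k₂−k₁) gives C_{R,max}/C_{A0} = (k₁/k₂)^[k₂/(k₂−k₁)].
= (0.895/0.174)^(0.174/(0.174−0.895)) = (5.144)^(-0.2413) = 0.6735.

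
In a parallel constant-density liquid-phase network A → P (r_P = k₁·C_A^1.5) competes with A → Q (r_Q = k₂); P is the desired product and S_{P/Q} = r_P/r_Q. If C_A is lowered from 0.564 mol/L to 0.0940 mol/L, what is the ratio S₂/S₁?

0.0680

S_{P/Q} = (k₁/k₂)·C_A^1.5, so S₂/S₁ = (C_{A,2}/C_{A,1})^1.5.
= (0.0940/0.564)^1.5 = (0.1667)^1.5 = 0.0680.
Selectivity toward P falls as C_A falls — high-concentration operation is favoured.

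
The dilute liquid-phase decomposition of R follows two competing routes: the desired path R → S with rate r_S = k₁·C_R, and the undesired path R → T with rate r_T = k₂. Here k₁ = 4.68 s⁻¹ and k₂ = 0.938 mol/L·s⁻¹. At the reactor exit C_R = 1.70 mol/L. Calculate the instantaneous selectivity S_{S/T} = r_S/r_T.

8.48

S_{S/T} = r_S/r_T = (k₁·C_R)/(k₂) = (k₁/k₂)·C_R.
= (4.68×1.700) / (0.938) = 7.956/0.9380 = 8.48.
Since the desired path is higher order in R, keeping C_R high (PFR or concentrated feed) favours S.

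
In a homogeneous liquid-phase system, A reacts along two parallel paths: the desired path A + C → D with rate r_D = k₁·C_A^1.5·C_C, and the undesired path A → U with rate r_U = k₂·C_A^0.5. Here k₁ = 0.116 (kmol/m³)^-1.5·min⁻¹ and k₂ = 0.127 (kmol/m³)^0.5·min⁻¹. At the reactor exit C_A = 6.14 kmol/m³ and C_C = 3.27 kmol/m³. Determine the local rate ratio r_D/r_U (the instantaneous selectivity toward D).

18.3

S_{D/U} = r_D/r_U = (k₁·C_A^1.5·C_C)/(k₂·C_A^0.5) = (k₁/k₂)·C_A·C_C.
= (0.116×6.140^1.5×3.270) / (0.127×6.140^0.5) = 5.771/0.3147 = 18.3.
Since the desired path is higher order in A, keeping C_A high (PFR or concentrated feed) favours D.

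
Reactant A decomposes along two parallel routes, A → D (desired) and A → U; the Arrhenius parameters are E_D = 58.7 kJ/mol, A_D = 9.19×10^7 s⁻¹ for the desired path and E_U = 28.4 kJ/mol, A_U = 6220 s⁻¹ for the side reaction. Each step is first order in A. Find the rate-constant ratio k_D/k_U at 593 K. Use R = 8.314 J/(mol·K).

31.7

With equal orders, S_{D/U} = k_D/k_U = (A_D/A_U)·exp[(E_U−E_D)/(RT)].
(E_U−E_D)/(RT) = (28.4−58.7)×10³/(8.314×593) = -30300/4930 = -6.146.
k_D/k_U = (9.19×10^7/6220)·exp(-6.146) = 14775 × 0.002142 = 31.7.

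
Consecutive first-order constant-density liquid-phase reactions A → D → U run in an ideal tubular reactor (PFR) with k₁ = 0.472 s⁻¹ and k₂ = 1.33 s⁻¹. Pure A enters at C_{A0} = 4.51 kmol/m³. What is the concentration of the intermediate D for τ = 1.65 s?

0.862 kmol/m³

The intermediate concentration in a first-order A→B→C sequence is C_D = k₁C_{A0}(e^(−k₁τ) − e^(−k₂τ))/(k₂−k₁).
e^(−k₁τ) = e^(−0.472×1.65) = e^(−0.7788) = 0.4590; e^(−k₂τ) = e^(−2.195) = 0.1114.
C_D = 0.472×4.51/(1.33−0.472) × (0.4590−0.1114) = 2.481×0.3475 = 0.8623 kmol/m³.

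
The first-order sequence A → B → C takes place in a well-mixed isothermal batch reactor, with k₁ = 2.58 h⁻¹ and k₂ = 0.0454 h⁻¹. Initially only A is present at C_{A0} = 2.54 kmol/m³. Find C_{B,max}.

2.36 kmol/m³

For a first-order series the maximum intermediate yield is C_{B,max}/C_{A0} = (k₁/k₂)^[k₂/(k₂−k₁)].
= (2.58/0.0454)^(0.0454/(0.0454−2.58)) = (56.83)^(-0.01791) = 0.9302.
C_{B,max} = 0.9302×2.54 = 2.36 kmol/m³.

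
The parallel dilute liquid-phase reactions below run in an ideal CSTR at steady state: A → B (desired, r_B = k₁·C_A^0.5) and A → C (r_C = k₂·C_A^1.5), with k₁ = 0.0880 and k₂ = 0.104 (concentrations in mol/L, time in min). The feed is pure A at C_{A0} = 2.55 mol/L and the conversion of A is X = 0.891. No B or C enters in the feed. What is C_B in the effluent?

Exit C_A = C_{A0}(1−X) = 2.55×0.109 = 0.2779 mol/L.
A CSTR operates uniformly at the exit composition, giving r_B = 0.04639 and r_C = 0.01524 (each k·C_A^n at C_A = 0.2779).
Fraction of consumed A going to B: r_B/(r_B+r_C) = 0.7527.
C_B = 0.7527·C_{A0}·X = 0.7527×2.55×0.891 = 1.71 mol/L.

1.71 mol/L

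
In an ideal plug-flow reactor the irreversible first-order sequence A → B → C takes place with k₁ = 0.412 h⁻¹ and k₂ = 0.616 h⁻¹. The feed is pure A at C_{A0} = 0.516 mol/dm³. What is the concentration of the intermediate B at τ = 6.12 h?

The intermediate concentration in a first-order A→B→C sequence is C_B = k₁C_{A0}(e^(−k₁τ) − e^(−k₂τ))/(k₂−k₁).
e^(−k₁τ) = e^(−0.412×6.12) = e^(−2.521) = 0.08034; e^(−k₂τ) = e^(−3.770) = 0.02305.
C_B = 0.412×0.516/(0.616−0.412) × (0.08034−0.02305) = 1.042×0.05729 = 0.05970 mol/dm³.

0.0597 mol/dm³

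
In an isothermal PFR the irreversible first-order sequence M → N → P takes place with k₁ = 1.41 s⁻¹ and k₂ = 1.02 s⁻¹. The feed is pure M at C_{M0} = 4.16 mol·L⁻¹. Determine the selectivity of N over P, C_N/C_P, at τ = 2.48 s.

0.226

For first-order series with pure M initially, C_N(τ) = k₁C_{M0}/(k₂−k₁)·(e^(−k₁τ) − e^(−k₂τ)).
e^(−k₁τ) = e^(−1.41×2.48) = e^(−3.497) = 0.03029; e^(−k₂τ) = e^(−2.530) = 0.07969.
C_N = 1.41×4.16/(1.02−1.41) × (0.03029−0.07969) = (-15.04)×(-0.04940) = 0.7429 mol·L⁻¹.
C_M = C_{M0}e^(−k₁τ) = 0.1260 mol·L⁻¹, so C_P = C_{M0}−C_M−C_N = 3.291 mol·L⁻¹; C_N/C_P = 0.226.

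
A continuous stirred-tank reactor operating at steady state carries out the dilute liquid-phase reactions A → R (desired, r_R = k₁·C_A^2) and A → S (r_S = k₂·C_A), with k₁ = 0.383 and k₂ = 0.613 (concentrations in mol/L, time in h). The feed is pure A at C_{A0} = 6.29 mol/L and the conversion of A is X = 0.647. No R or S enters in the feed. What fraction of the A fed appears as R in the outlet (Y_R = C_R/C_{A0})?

0.376

Exit C_A = C_{A0}(1−X) = 6.29×0.353 = 2.220 mol/L.
In a CSTR the entire volume is at exit conditions, so r_R = 0.383×2.220^2 = 1.888 and r_S = 0.613×2.220 = 1.361.
Fraction of consumed A going to R: r_R/(r_R+r_S) = 0.5811.
C_R = 0.5811·C_{A0}·X = 0.5811×6.29×0.647 = 2.36 mol/L; Y_R = C_R/C_{A0} = 0.376.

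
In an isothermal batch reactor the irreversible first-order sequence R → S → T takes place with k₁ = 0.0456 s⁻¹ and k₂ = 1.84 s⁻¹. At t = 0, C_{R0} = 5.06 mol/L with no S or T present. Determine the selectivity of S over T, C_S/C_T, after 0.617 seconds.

1.48

The intermediate concentration in a first-order A→B→C sequence is C_S = k₁C_{R0}(e^(−k₁t) − e^(−k₂t))/(k₂−k₁).
e^(−k₁t) = e^(−0.0456×0.617) = e^(−0.02814) = 0.9723; e^(−k₂t) = e^(−1.135) = 0.3213.
C_S = 0.0456×5.06/(1.84−0.0456) × (0.9723−0.3213) = 0.1286×0.6509 = 0.08370 mol/L.
C_R = C_{R0}e^(−k₁t) = 4.920 mol/L, so C_T = C_{R0}−C_R−C_S = 0.05668 mol/L; C_S/C_T = 1.48.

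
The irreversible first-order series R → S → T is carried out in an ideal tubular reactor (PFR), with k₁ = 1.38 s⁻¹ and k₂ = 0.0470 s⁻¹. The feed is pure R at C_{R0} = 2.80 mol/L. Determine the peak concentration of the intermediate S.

2.49 mol/L

For a first-order series the maximum intermediate yield is C_{S,max}/C_{R0} = (k₁/k₂)^[k₂/(k₂−k₁)].
= (1.38/0.0470)^(0.0470/(0.0470−1.38)) = (29.36)^(-0.03526) = 0.8877.
C_{S,max} = 0.8877×2.80 = 2.49 mol/L.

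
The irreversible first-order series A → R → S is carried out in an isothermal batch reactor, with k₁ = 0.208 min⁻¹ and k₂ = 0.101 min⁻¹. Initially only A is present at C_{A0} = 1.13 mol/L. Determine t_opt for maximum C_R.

6.75 min

The intermediate peaks when r₁ = r₂, i.e. k₁e^(−k₁t) = k₂e^(−k₂t), giving t_opt = ln(k₂/k₁)/(k₂−k₁).
= ln(0.101/0.208)/(0.101−0.208) = ln(0.4856)/-0.1070 = -0.7224/-0.1070 = 6.75 min.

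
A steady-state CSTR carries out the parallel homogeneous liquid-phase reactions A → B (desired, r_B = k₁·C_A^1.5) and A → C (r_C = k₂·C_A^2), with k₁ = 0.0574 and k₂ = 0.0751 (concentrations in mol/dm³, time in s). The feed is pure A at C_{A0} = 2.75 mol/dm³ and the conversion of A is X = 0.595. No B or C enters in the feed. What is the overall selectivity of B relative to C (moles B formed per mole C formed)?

0.724

Exit C_A = C_{A0}(1−X) = 2.75×0.405 = 1.114 mol/dm³.
A CSTR operates uniformly at the exit composition, giving r_B = 0.06747 and r_C = 0.09316 (each k·C_A^n at C_A = 1.114).
Overall selectivity = C_B/C_C = r_Bτ/(r_Cτ) = r_B/r_C = 0.724.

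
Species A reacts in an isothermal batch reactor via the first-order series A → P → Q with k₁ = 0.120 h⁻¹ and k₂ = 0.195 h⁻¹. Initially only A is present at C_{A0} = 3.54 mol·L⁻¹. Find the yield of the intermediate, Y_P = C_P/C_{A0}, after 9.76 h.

For first-order series with pure A initially, C_P(t) = k₁C_{A0}/(k₂−k₁)·(e^(−k₁t) − e^(−k₂t)).
e^(−k₁t) = e^(−0.120×9.76) = e^(−1.171) = 0.3100; e^(−k₂t) = e^(−1.903) = 0.1491.
C_P = 0.120×3.54/(0.195−0.120) × (0.3100−0.1491) = 5.664×0.1609 = 0.9114 mol·L⁻¹.
Y_P = C_P/C_{A0} = 0.9114/3.54 = 0.257.

0.257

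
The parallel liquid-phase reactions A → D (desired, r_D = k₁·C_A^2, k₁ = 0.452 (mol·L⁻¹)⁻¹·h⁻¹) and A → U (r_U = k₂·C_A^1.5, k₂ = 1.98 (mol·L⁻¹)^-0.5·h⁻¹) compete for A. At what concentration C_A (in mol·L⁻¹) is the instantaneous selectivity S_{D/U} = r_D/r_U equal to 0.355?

S_{D/U} = (k₁/k₂)·C_A^0.5 ⇒ C_A = (S·k₂/k₁)^(2).
= (0.355×1.98/0.452)^(2) = (1.555)^(2) = 2.42 mol·L⁻¹.

2.42 mol·L⁻¹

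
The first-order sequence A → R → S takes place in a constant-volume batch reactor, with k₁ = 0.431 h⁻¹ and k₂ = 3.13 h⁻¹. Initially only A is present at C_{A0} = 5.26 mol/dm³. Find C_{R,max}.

0.528 mol/dm³

At the optimum, C_{R,max}/C_{A0} = (k₁/k₂)^[k₂/(k₂−k₁)].
= (0.431/3.13)^(3.13/(3.13−0.431)) = (0.1377)^(1.160) = 0.1003.
C_{R,max} = 0.1003×5.26 = 0.528 mol/dm³.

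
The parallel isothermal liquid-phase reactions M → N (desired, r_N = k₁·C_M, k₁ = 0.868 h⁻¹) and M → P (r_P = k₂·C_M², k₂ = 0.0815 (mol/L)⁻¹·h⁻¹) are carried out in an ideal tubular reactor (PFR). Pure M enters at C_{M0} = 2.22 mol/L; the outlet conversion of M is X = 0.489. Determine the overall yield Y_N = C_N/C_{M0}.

0.423

C_M = C_{M0}(1−X) = 1.134 mol/L.
Along a PFR/batch, dC_N/dC_M = −r_N/(r_N+r_P) = −k₁/(k₁+k₂·C_M).
Integrating from C_{M0} to C_M: C_N = (0.868/0.0815)·ln[(0.868+0.0815·2.22)/(0.868+0.0815·1.13)] = 10.65·ln(1.049/0.9605) = 0.9385 mol/L.
Y_N = C_N/C_{M0} = 0.9385/2.22 = 0.423.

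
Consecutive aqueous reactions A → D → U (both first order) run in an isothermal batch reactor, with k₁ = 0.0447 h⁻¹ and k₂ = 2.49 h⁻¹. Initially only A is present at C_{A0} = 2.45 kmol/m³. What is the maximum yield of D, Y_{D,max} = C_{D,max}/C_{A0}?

0.0167

At the optimum, C_{D,max}/C_{A0} = (k₁/k₂)^[k₂/(k₂−k₁)].
= (0.0447/2.49)^(2.49/(2.49−0.0447)) = (0.01795)^(1.018) = 0.01668.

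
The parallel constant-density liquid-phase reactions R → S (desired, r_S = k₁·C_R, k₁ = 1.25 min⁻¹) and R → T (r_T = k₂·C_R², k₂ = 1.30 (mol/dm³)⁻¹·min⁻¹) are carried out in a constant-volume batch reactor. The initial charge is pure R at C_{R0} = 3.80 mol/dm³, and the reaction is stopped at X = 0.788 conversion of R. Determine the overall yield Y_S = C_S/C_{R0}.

C_R = C_{R0}(1−X) = 0.8056 mol/dm³.
Along a PFR/batch, dC_S/dC_R = −r_S/(r_S+r_T) = −k₁/(k₁+k₂·C_R).
Integrating from C_{R0} to C_R: C_S = (1.25/1.30)·ln[(1.25+1.30·3.80)/(1.25+1.30·0.806)] = 0.9615·ln(6.190/2.297) = 0.9531 mol/dm³.
Y_S = C_S/C_{R0} = 0.9531/3.80 = 0.251.

0.251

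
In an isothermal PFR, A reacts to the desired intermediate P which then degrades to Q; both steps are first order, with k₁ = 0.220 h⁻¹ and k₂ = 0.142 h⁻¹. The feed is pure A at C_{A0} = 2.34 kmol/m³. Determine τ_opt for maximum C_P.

5.61 h

The intermediate peaks when r₁ = r₂, i.e. k₁e^(−k₁τ) = k₂e^(−k₂τ), giving τ_opt = ln(k₂/k₁)/(k₂−k₁).
= ln(0.142/0.220)/(0.142−0.220) = ln(0.6455)/-0.07800 = -0.4378/-0.07800 = 5.61 h.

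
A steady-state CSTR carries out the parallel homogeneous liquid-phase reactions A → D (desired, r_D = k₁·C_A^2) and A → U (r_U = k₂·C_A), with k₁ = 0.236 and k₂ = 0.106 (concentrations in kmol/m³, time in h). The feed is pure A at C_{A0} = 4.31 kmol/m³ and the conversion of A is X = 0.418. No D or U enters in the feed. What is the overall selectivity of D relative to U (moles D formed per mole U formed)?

Exit C_A = C_{A0}(1−X) = 4.31×0.582 = 2.508 kmol/m³.
Rates in a CSTR are evaluated at the outlet concentration: r_D = 0.236×2.508^2 = 1.485, r_U = 0.106×2.508 = 0.2659.
Overall selectivity = C_D/C_U = r_Dτ/(r_Uτ) = r_D/r_U = 5.58.

5.58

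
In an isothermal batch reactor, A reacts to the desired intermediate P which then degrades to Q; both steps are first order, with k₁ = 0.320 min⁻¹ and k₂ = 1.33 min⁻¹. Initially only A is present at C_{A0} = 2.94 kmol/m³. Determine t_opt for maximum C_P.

1.41 min

The intermediate peaks when r₁ = r₂, i.e. k₁e^(−k₁t) = k₂e^(−k₂t), giving t_opt = ln(k₂/k₁)/(k₂−k₁).
= ln(1.33/0.320)/(1.33−0.320) = ln(4.156)/1.010 = 1.425/1.010 = 1.41 min.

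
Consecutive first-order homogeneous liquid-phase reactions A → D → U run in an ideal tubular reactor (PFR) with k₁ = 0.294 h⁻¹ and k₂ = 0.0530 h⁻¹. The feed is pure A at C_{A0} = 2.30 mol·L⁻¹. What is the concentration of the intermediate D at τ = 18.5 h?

1.04 mol·L⁻¹

The intermediate concentration in a first-order A→B→C sequence is C_D = k₁C_{A0}(e^(−k₁τ) − e^(−k₂τ))/(k₂−k₁).
e^(−k₁τ) = e^(−0.294×18.5) = e^(−5.439) = 0.004344; e^(−k₂τ) = e^(−0.9805) = 0.3751.
C_D = 0.294×2.30/(0.0530−0.294) × (0.004344−0.3751) = (-2.806)×(-0.3708) = 1.040 mol·L⁻¹.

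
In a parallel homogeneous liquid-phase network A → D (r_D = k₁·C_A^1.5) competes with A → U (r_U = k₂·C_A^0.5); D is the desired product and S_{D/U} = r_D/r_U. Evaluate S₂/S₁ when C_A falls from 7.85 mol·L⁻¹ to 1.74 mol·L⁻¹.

S_{D/U} = (k₁/k₂)·C_A, so S₂/S₁ = (C_{A,2}/C_{A,1}).
= 1.74/7.85 = 0.222.

0.222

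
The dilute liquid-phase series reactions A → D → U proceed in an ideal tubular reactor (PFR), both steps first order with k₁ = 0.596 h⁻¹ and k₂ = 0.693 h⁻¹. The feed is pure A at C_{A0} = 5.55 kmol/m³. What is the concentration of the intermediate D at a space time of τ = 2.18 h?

1.77 kmol/m³

Solving the coupled first-order balances gives C_D(τ) = [k₁/(k₂−k₁)]·C_{A0}·(e^(−k₁τ) − e^(−k₂τ)).
e^(−k₁τ) = e^(−0.596×2.18) = e^(−1.299) = 0.2727; e^(−k₂τ) = e^(−1.511) = 0.2207.
C_D = 0.596×5.55/(0.693−0.596) × (0.2727−0.2207) = 34.10×0.05198 = 1.773 kmol/m³.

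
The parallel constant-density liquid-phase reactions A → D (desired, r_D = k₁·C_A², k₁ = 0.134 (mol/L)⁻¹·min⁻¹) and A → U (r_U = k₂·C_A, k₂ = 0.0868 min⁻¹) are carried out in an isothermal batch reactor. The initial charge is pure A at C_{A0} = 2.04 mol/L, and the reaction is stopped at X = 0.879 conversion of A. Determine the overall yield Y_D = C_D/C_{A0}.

C_A = C_{A0}(1−X) = 0.2468 mol/L.
Along a PFR/batch, dC_U/dC_A = −r_U/(r_D+r_U) = −k₂/(k₂+k₁·C_A).
Integrating from C_{A0} to C_A: C_U = (0.0868/0.134)·ln[(0.0868+0.134·2.04)/(0.0868+0.134·0.247)] = 0.6478·ln(0.3602/0.1199) = 0.7126 mol/L.
Then C_D = (C_{A0}−C_A) − C_U = 1.793 − 0.7126 = 1.081 mol/L.
Y_D = C_D/C_{A0} = 1.081/2.04 = 0.530.

0.530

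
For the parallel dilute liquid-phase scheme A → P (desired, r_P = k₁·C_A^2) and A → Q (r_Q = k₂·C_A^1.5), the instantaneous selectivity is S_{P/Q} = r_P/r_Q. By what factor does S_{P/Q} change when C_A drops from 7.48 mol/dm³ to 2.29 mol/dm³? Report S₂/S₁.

0.553

S_{P/Q} = (k₁/k₂)·C_A^0.5, so S₂/S₁ = (C_{A,2}/C_{A,1})^0.5.
= (2.29/7.48)^0.5 = (0.3061)^0.5 = 0.553.
Selectivity toward P falls as C_A falls — high-concentration operation is favoured.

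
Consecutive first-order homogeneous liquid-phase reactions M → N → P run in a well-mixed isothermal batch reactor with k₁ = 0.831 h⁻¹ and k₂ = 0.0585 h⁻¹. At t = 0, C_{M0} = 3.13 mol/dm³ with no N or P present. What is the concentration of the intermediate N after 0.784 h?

1.46 mol/dm³

For first-order series with pure M initially, C_N(t) = k₁C_{M0}/(k₂−k₁)·(e^(−k₁t) − e^(−k₂t)).
e^(−k₁t) = e^(−0.831×0.784) = e^(−0.6515) = 0.5213; e^(−k₂t) = e^(−0.04586) = 0.9552.
C_N = 0.831×3.13/(0.0585−0.831) × (0.5213−0.9552) = (-3.367)×(-0.4339) = 1.461 mol/dm³.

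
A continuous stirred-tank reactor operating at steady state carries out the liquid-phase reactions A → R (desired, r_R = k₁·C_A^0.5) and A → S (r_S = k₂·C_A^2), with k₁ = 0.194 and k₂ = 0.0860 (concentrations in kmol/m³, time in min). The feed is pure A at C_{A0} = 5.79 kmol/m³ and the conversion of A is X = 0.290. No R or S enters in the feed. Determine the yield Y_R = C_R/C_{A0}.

0.0618

Exit C_A = C_{A0}(1−X) = 5.79×0.710 = 4.111 kmol/m³.
In a CSTR the entire volume is at exit conditions, so r_R = 0.194×4.111^0.5 = 0.3933 and r_S = 0.0860×4.111^2 = 1.453.
Fraction of consumed A going to R: r_R/(r_R+r_S) = 0.2130.
C_R = 0.2130·C_{A0}·X = 0.2130×5.79×0.290 = 0.358 kmol/m³; Y_R = C_R/C_{A0} = 0.0618.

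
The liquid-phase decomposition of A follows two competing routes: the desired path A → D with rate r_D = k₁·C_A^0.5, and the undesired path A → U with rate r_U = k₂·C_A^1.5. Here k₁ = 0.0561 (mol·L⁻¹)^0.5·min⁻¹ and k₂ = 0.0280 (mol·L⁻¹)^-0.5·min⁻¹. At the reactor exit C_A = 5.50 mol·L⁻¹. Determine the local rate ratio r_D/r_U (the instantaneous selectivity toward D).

0.364

S_{D/U} = r_D/r_U = (k₁·C_A^0.5)/(k₂·C_A^1.5) = (k₁/k₂)·C_A⁻¹.
= (0.0561×5.500^0.5) / (0.0280×5.500^1.5) = 0.1316/0.3612 = 0.364.
The undesired path is higher order in A, so low C_A (CSTR or dilute feed) favours D.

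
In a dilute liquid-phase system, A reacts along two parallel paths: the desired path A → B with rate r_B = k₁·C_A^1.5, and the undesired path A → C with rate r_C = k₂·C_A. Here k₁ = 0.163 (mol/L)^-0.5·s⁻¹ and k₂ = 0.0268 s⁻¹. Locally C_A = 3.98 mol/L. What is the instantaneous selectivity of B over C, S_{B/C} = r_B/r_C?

S_{B/C} = r_B/r_C = (k₁·C_A^1.5)/(k₂·C_A) = (k₁/k₂)·C_A^0.5.
= (0.163×3.980^1.5) / (0.0268×3.980) = 1.294/0.1067 = 12.1.

12.1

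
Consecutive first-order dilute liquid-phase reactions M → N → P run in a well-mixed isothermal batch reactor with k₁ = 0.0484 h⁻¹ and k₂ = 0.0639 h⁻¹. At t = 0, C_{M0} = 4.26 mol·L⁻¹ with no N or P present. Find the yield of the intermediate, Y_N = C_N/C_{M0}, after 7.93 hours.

Solving the coupled first-order balances gives C_N(t) = [k₁/(k₂−k₁)]·C_{M0}·(e^(−k₁t) − e^(−k₂t)).
e^(−k₁t) = e^(−0.0484×7.93) = e^(−0.3838) = 0.6813; e^(−k₂t) = e^(−0.5067) = 0.6025.
C_N = 0.0484×4.26/(0.0639−0.0484) × (0.6813−0.6025) = 13.30×0.07880 = 1.048 mol·L⁻¹.
Y_N = C_N/C_{M0} = 1.048/4.26 = 0.246.

0.246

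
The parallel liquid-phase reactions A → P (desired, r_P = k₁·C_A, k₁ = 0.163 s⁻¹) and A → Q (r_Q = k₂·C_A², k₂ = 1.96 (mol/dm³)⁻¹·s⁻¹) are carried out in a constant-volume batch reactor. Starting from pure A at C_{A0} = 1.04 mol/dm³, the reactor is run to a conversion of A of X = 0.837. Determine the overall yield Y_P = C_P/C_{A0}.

C_A = C_{A0}(1−X) = 0.1695 mol/dm³.
Along a PFR/batch, dC_P/dC_A = −r_P/(r_P+r_Q) = −k₁/(k₁+k₂·C_A).
Integrating from C_{A0} to C_A: C_P = (0.163/1.96)·ln[(0.163+1.96·1.04)/(0.163+1.96·0.170)] = 0.08316·ln(2.201/0.4953) = 0.1241 mol/dm³.
Y_P = C_P/C_{A0} = 0.1241/1.04 = 0.119.

0.119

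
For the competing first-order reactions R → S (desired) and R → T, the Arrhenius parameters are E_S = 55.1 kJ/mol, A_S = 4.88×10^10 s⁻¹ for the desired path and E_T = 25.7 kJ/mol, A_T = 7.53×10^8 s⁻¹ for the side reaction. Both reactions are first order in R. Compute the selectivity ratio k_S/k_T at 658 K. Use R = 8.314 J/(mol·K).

k_S/k_T = (A_S/A_T)·exp[−(E_S−E_T)/(RT)] = (A_S/A_T)·exp[(E_T−E_S)/(RT)].
(E_T−E_S)/(RT) = (25.7−55.1)×10³/(8.314×658) = -29400/5471 = -5.374.
k_S/k_T = (4.88×10^10/7.53×10^8)·exp(-5.374) = 64.81 × 0.004635 = 0.300.

0.300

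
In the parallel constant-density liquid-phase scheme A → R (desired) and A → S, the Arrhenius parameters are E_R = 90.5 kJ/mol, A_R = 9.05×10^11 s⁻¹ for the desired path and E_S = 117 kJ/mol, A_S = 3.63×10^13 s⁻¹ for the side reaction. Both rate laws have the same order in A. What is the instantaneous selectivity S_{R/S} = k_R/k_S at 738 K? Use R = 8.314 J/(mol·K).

1.87

With equal orders, S_{R/S} = k_R/k_S = (A_R/A_S)·exp[(E_S−E_R)/(RT)].
(E_S−E_R)/(RT) = (117−90.5)×10³/(8.314×738) = 26500/6136 = 4.319.
k_R/k_S = (9.05×10^11/3.63×10^13)·exp(4.319) = 0.02493 × 75.11 = 1.87.
Since E_R < E_S, lowering the temperature improves selectivity toward R.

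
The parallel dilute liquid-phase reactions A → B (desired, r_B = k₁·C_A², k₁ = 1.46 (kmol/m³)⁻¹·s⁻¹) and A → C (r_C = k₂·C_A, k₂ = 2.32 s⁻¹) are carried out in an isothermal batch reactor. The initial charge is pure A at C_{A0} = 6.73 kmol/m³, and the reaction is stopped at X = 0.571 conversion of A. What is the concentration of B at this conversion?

C_A = C_{A0}(1−X) = 2.887 kmol/m³.
Along a PFR/batch, dC_C/dC_A = −r_C/(r_B+r_C) = −k₂/(k₂+k₁·C_A).
Integrating from C_{A0} to C_A: C_C = (2.32/1.46)·ln[(2.32+1.46·6.73)/(2.32+1.46·2.89)] = 1.589·ln(12.15/6.535) = 0.9848 kmol/m³.
Then C_B = (C_{A0}−C_A) − C_C = 3.843 − 0.9848 = 2.858 kmol/m³.

2.86 kmol/m³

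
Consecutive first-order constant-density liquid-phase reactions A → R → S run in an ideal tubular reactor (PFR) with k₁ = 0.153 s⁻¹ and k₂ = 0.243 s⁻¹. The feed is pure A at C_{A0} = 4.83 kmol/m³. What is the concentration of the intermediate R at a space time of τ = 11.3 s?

Solving the coupled first-order balances gives C_R(τ) = [k₁/(k₂−k₁)]·C_{A0}·(e^(−k₁τ) − e^(−k₂τ)).
e^(−k₁τ) = e^(−0.153×11.3) = e^(−1.729) = 0.1775; e^(−k₂τ) = e^(−2.746) = 0.06419.
C_R = 0.153×4.83/(0.243−0.153) × (0.1775−0.06419) = 8.211×0.1133 = 0.9302 kmol/m³.

0.930 kmol/m³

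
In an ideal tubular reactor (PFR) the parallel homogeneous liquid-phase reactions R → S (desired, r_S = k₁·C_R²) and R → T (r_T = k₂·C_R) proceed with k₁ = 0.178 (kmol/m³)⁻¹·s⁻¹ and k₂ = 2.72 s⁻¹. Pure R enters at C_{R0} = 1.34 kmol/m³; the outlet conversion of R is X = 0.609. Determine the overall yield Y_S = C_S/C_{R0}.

C_R = C_{R0}(1−X) = 0.5239 kmol/m³.
Along a PFR/batch, dC_T/dC_R = −r_T/(r_S+r_T) = −k₂/(k₂+k₁·C_R).
Integrating from C_{R0} to C_R: C_T = (2.72/0.178)·ln[(2.72+0.178·1.34)/(2.72+0.178·0.524)] = 15.28·ln(2.959/2.813) = 0.7693 kmol/m³.
Then C_S = (C_{R0}−C_R) − C_T = 0.8161 − 0.7693 = 0.04675 kmol/m³.
Y_S = C_S/C_{R0} = 0.04675/1.34 = 0.0349.

0.0349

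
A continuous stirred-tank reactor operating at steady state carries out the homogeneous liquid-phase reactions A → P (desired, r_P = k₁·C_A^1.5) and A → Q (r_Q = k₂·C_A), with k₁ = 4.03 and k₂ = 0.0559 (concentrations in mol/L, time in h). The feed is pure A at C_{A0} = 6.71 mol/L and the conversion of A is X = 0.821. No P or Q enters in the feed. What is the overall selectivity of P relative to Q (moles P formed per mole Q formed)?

Exit C_A = C_{A0}(1−X) = 6.71×0.179 = 1.201 mol/L.
Rates in a CSTR are evaluated at the outlet concentration: r_P = 4.03×1.201^1.5 = 5.305, r_Q = 0.0559×1.201 = 0.06714.
Overall selectivity = C_P/C_Q = r_Pτ/(r_Qτ) = r_P/r_Q = 79.0.

79.0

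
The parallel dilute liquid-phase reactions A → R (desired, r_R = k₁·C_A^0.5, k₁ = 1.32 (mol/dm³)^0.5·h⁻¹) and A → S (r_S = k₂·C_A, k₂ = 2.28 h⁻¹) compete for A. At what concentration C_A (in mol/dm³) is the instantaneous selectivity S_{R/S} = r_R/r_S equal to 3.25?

S_{R/S} = (k₁/k₂)·C_A^-0.5 ⇒ C_A = (S·k₂/k₁)^(-2).
= (3.25×2.28/1.32)^(-2) = (5.614)^(-2) = 0.0317 mol/dm³.

0.0317 mol/dm³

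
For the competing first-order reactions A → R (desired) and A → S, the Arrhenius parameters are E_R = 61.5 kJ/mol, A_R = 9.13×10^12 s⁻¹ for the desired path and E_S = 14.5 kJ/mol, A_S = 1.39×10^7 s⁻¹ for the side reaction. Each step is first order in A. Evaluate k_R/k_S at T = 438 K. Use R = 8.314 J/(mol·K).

k_R/k_S = (A_R/A_S)·exp[−(E_R−E_S)/(RT)] = (A_R/A_S)·exp[(E_S−E_R)/(RT)].
(E_S−E_R)/(RT) = (14.5−61.5)×10³/(8.314×438) = -47000/3642 = -12.91.
k_R/k_S = (9.13×10^12/1.39×10^7)·exp(-12.91) = 6.568×10^5 × 2.481×10^-6 = 1.63.
Since E_R > E_S, raising the temperature improves selectivity toward R.

1.63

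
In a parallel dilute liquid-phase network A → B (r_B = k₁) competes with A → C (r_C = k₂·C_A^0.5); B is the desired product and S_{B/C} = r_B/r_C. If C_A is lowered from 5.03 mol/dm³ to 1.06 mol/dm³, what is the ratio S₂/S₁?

2.18

S_{B/C} = (k₁/k₂)·C_A^-0.5, so S₂/S₁ = (C_{A,2}/C_{A,1})^-0.5.
= (1.06/5.03)^(-0.5) = (0.2107)^(-0.5) = 2.18.
Selectivity toward B rises as C_A falls — low-concentration operation is favoured.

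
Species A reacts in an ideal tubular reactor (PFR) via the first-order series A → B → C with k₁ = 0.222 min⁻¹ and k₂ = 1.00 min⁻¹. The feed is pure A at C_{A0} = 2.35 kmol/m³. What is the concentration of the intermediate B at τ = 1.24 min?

0.315 kmol/m³

The intermediate concentration in a first-order A→B→C sequence is C_B = k₁C_{A0}(e^(−k₁τ) − e^(−k₂τ))/(k₂−k₁).
e^(−k₁τ) = e^(−0.222×1.24) = e^(−0.2753) = 0.7594; e^(−k₂τ) = e^(−1.240) = 0.2894.
C_B = 0.222×2.35/(1.00−0.222) × (0.7594−0.2894) = 0.6706×0.4700 = 0.3151 kmol/m³.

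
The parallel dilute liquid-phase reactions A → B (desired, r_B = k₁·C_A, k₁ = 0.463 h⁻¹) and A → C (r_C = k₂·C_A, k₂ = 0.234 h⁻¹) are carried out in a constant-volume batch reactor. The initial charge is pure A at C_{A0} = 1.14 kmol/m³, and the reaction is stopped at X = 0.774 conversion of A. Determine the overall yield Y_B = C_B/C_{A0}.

0.514

C_A = C_{A0}(1−X) = 0.2576 kmol/m³.
Both paths are first order in A, so the instantaneous fraction to B is constant: dC_B/d(−C_A) = k₁/(k₁+k₂) = 0.6643.
C_B = 0.6643·(C_{A0}−C_A) = 0.6643×0.8824 = 0.586 kmol/m³.
Y_B = C_B/C_{A0} = 0.5861/1.14 = 0.514.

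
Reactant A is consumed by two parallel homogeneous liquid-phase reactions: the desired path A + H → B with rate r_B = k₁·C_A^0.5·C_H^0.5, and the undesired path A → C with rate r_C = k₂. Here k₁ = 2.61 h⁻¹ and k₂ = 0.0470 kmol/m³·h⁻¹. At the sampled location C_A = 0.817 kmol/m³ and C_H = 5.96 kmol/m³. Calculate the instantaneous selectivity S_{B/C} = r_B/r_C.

123

S_{B/C} = r_B/r_C = (k₁·C_A^0.5·C_H^0.5)/(k₂) = (k₁/k₂)·C_A^0.5·C_H^0.5.
= (2.61×0.8170^0.5×5.960^0.5) / (0.0470) = 5.759/0.04700 = 123.
Since the desired path is higher order in A, keeping C_A high (PFR or concentrated feed) favours B.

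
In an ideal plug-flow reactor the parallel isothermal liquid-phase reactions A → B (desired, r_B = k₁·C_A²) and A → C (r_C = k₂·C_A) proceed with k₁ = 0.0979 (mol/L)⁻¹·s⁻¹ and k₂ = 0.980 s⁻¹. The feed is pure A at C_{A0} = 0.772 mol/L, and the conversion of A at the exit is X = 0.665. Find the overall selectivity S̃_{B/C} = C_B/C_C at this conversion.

C_A = C_{A0}(1−X) = 0.2586 mol/L.
Along a PFR/batch, dC_C/dC_A = −r_C/(r_B+r_C) = −k₂/(k₂+k₁·C_A).
Integrating from C_{A0} to C_A: C_C = (0.980/0.0979)·ln[(0.980+0.0979·0.772)/(0.980+0.0979·0.259)] = 10.01·ln(1.056/1.005) = 0.4883 mol/L.
Then C_B = (C_{A0}−C_A) − C_C = 0.5134 − 0.4883 = 0.02504 mol/L.
S̃_{B/C} = C_B/C_C = 0.02504/0.4883 = 0.0513.

0.0513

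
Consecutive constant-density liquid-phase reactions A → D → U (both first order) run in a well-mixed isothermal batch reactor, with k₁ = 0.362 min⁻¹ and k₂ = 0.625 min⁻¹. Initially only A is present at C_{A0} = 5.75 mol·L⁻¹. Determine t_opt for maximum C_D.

For first-order series the maximum of C_D occurs at t_opt = ln(k₂/k₁)/(k₂−k₁).
= ln(0.625/0.362)/(0.625−0.362) = ln(1.727)/0.2630 = 0.5461/0.2630 = 2.08 min.

2.08 min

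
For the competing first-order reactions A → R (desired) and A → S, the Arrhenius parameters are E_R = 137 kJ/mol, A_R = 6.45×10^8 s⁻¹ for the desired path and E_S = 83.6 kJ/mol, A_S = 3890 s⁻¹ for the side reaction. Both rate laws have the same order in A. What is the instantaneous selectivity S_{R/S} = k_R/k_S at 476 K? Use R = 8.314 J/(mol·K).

0.229

With equal orders, S_{R/S} = k_R/k_S = (A_R/A_S)·exp[(E_S−E_R)/(RT)].
(E_S−E_R)/(RT) = (83.6−137)×10³/(8.314×476) = -53400/3957 = -13.49.
k_R/k_S = (6.45×10^8/3890)·exp(-13.49) = 1.658×10^5 × 1.380×10^-6 = 0.229.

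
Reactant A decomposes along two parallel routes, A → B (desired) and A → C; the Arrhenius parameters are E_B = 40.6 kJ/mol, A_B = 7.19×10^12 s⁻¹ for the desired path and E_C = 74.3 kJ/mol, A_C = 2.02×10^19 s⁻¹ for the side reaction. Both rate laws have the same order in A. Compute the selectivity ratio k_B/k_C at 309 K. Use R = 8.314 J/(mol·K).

Since both paths have the same order in A, the concentration cancels and S_{B/C} = k_B/k_C = (A_B/A_C)·exp[(E_C−E_B)/(RT)].
(E_C−E_B)/(RT) = (74.3−40.6)×10³/(8.314×309) = 33700/2569 = 13.12.
k_B/k_C = (7.19×10^12/2.02×10^19)·exp(13.12) = 3.559×10^-7 × 4.977×10^5 = 0.177.
Since E_B < E_C, lowering the temperature improves selectivity toward B.

0.177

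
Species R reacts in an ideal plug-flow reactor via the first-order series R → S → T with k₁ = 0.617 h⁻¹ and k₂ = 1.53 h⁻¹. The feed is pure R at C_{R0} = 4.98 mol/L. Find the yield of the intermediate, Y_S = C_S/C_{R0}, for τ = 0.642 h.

For first-order series with pure R initially, C_S(τ) = k₁C_{R0}/(k₂−k₁)·(e^(−k₁τ) − e^(−k₂τ)).
e^(−k₁τ) = e^(−0.617×0.642) = e^(−0.3961) = 0.6729; e^(−k₂τ) = e^(−0.9823) = 0.3745.
C_S = 0.617×4.98/(1.53−0.617) × (0.6729−0.3745) = 3.365×0.2985 = 1.004 mol/L.
Y_S = C_S/C_{R0} = 1.004/4.98 = 0.202.

0.202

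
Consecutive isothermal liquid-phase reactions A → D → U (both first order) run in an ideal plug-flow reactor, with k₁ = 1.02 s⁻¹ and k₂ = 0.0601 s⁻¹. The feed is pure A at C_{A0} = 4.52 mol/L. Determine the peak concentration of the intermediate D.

3.79 mol/L

For a first-order series the maximum intermediate yield is C_{D,max}/C_{A0} = (k₁/k₂)^[k₂/(k₂−k₁)].
= (1.02/0.0601)^(0.0601/(0.0601−1.02)) = (16.97)^(-0.06261) = 0.8375.
C_{D,max} = 0.8375×4.52 = 3.79 mol/L.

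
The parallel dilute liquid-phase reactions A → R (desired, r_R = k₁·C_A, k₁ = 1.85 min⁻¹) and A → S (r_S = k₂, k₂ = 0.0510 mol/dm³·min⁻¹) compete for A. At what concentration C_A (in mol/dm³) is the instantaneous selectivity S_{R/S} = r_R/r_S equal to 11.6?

0.320 mol/dm³

S_{R/S} = (k₁/k₂)·C_A ⇒ C_A = S·k₂/k₁.
= 11.6×0.0510/1.85 = 0.320 mol/dm³.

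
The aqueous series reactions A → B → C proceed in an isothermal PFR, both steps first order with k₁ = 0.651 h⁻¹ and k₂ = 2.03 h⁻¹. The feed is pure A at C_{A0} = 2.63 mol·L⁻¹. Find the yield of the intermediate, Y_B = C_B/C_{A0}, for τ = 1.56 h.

Solving the coupled first-order balances gives C_B(τ) = [k₁/(k₂−k₁)]·C_{A0}·(e^(−k₁τ) − e^(−k₂τ)).
e^(−k₁τ) = e^(−0.651×1.56) = e^(−1.016) = 0.3622; e^(−k₂τ) = e^(−3.167) = 0.04214.
C_B = 0.651×2.63/(2.03−0.651) × (0.3622−0.04214) = 1.242×0.3201 = 0.3974 mol·L⁻¹.
Y_B = C_B/C_{A0} = 0.3974/2.63 = 0.151.

0.151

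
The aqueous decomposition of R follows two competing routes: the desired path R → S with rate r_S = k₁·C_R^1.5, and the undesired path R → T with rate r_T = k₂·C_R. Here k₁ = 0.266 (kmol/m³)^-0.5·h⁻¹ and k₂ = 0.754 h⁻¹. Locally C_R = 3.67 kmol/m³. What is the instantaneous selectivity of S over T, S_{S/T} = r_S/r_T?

S_{S/T} = r_S/r_T = (k₁·C_R^1.5)/(k₂·C_R) = (k₁/k₂)·C_R^0.5.
= (0.266×3.670^1.5) / (0.754×3.670) = 1.870/2.767 = 0.676.

0.676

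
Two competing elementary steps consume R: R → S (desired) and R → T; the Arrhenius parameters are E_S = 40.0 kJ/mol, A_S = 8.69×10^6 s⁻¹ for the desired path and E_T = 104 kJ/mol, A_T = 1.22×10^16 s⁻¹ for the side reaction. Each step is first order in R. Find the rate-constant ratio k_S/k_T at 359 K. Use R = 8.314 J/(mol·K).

k_S/k_T = (A_S/A_T)·exp[−(E_S−E_T)/(RT)] = (A_S/A_T)·exp[(E_T−E_S)/(RT)].
(E_T−E_S)/(RT) = (104−40.0)×10³/(8.314×359) = 64000/2985 = 21.44.
k_S/k_T = (8.69×10^6/1.22×10^16)·exp(21.44) = 7.123×10^-10 × 2.053×10^9 = 1.46.

1.46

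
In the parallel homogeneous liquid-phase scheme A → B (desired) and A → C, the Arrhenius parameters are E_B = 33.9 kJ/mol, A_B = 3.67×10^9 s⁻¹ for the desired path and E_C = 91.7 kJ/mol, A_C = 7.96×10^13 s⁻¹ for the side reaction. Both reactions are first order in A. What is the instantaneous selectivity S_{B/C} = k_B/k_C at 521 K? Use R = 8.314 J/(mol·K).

k_B/k_C = (A_B/A_C)·exp[−(E_B−E_C)/(RT)] = (A_B/A_C)·exp[(E_C−E_B)/(RT)].
(E_C−E_B)/(RT) = (91.7−33.9)×10³/(8.314×521) = 57800/4332 = 13.34.
k_B/k_C = (3.67×10^9/7.96×10^13)·exp(13.34) = 4.611×10^-5 × 6.239×10^5 = 28.8.

28.8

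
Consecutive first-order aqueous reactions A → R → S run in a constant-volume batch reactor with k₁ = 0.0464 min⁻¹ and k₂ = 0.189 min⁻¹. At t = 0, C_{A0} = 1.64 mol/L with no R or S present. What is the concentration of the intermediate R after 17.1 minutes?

Solving the coupled first-order balances gives C_R(t) = [k₁/(k₂−k₁)]·C_{A0}·(e^(−k₁t) − e^(−k₂t)).
e^(−k₁t) = e^(−0.0464×17.1) = e^(−0.7934) = 0.4523; e^(−k₂t) = e^(−3.232) = 0.03948.
C_R = 0.0464×1.64/(0.189−0.0464) × (0.4523−0.03948) = 0.5336×0.4128 = 0.2203 mol/L.

0.220 mol/L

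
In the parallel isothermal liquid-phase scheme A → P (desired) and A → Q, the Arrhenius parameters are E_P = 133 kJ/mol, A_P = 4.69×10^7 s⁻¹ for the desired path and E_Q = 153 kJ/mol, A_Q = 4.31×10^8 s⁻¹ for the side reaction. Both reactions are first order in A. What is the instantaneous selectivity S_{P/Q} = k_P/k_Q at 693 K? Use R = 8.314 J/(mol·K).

3.50

With equal orders, S_{P/Q} = k_P/k_Q = (A_P/A_Q)·exp[(E_Q−E_P)/(RT)].
(E_Q−E_P)/(RT) = (153−133)×10³/(8.314×693) = 20000/5762 = 3.471.
k_P/k_Q = (4.69×10^7/4.31×10^8)·exp(3.471) = 0.1088 × 32.18 = 3.50.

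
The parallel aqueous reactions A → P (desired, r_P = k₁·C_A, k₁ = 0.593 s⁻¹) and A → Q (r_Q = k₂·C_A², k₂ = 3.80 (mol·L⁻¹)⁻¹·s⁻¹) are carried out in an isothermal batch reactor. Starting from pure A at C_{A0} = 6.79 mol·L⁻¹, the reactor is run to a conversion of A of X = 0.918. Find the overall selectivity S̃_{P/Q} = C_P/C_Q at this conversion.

0.0604

C_A = C_{A0}(1−X) = 0.5568 mol·L⁻¹.
Along a PFR/batch, dC_P/dC_A = −r_P/(r_P+r_Q) = −k₁/(k₁+k₂·C_A).
Integrating from C_{A0} to C_A: C_P = (0.593/3.80)·ln[(0.593+3.80·6.79)/(0.593+3.80·0.557)] = 0.1561·ln(26.39/2.709) = 0.3553 mol·L⁻¹.
C_Q = (C_{A0}−C_A)−C_P = 5.878 mol·L⁻¹; S̃_{P/Q} = 0.3553/5.878 = 0.0604.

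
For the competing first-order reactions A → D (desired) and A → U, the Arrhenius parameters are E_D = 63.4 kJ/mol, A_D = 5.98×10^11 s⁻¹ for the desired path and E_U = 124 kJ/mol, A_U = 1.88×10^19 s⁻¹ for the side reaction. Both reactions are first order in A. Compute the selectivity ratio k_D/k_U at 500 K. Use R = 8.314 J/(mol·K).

0.0682

k_D/k_U = (A_D/A_U)·exp[−(E_D−E_U)/(RT)] = (A_D/A_U)·exp[(E_U−E_D)/(RT)].
(E_U−E_D)/(RT) = (124−63.4)×10³/(8.314×500) = 60600/4157 = 14.58.
k_D/k_U = (5.98×10^11/1.88×10^19)·exp(14.58) = 3.181×10^-8 × 2.143×10^6 = 0.0682.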